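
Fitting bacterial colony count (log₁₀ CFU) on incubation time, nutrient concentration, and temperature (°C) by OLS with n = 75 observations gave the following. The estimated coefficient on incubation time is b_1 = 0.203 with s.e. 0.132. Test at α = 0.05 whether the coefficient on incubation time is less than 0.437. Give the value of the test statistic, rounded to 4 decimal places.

H₀: β₁ = 0.437 vs H₁: β₁ < 0.437.
t = (b_1 − β₁⁰)/SE = (0.203 − 0.437) / 0.132 = -1.7727.
df = n − k − 1 = 75 − 3 − 1 = 71.
One-sided p ≈ 0.0403, which is < 0.05, so reject H₀.
There is evidence that the true slope on incubation time is below 0.437 log₁₀ CFU per unit, holding the other predictors fixed.

t = -1.7727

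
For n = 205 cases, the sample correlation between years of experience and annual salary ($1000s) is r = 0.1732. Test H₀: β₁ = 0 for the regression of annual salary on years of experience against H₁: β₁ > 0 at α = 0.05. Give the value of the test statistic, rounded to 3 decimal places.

t = 2.506

t = r·√(n − 2)/√(1 − r²) = 0.1732·√203/√0.970002 = 2.506.
df = n − 2 = 203.
One-sided p ≈ 0.0065, which is < 0.05, so reject H₀.
There is evidence of a linear association between years of experience and annual salary.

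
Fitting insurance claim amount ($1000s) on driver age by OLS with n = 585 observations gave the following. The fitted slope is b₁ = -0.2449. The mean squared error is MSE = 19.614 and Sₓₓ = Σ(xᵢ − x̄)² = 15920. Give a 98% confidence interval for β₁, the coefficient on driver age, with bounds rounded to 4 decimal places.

(-0.3268, -0.1630)

SE(b₁) = √(MSE/Sₓₓ) = √(19.614/15920) = 0.0351004.
df = n − 2 = 583.
t* = t_{0.01, 583} = 2.332761.
Margin = t* × SE = 2.332761 × 0.0351004 = 0.081881.
CI: -0.2449 ± 0.081881 → (-0.3268, -0.1630).
With 98% confidence, each one-unit increase in driver age is associated with a change of between -0.3268 and -0.1630 $1000s in insurance claim amount.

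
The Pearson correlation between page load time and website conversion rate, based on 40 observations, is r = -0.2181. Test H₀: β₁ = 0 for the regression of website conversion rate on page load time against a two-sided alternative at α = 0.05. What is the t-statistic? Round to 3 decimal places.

t = -1.378

t = r·√(n − 2)/√(1 − r²) = -0.2181·√38/√0.952432 = -1.378.
df = n − 2 = 38.
Two-sided p ≈ 0.1764, which is ≥ 0.05, so fail to reject H₀.
The data do not give significant evidence of a linear association between page load time and website conversion rate.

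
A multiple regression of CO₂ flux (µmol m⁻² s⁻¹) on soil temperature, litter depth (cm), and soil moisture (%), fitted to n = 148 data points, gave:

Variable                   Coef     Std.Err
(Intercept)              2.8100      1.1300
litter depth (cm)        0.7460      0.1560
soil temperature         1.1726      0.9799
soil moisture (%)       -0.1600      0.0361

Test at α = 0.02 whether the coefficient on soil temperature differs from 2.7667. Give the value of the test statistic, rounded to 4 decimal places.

Read off: b = 1.1726, SE = 0.9799 for soil temperature.
H₀: β₁ = 2.7667 vs H₁: β₁ ≠ 2.7667.
t = (1.1726 − 2.7667) / 0.9799 = -1.6268.
df = n − k − 1 = 148 − 3 − 1 = 144.
Two-sided p ≈ 0.1060, which is ≥ 0.02, so fail to reject H₀.
The data are consistent with a true slope of 2.7667 µmol m⁻² s⁻¹ per unit of soil temperature, holding the other predictors fixed.

t = -1.6268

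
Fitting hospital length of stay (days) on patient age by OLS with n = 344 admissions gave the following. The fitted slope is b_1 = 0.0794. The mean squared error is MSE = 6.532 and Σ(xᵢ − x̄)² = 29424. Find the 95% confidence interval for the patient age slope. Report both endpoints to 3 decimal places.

SE(b_1) = √(MSE/Sₓₓ) = √(6.532/29424) = 0.0148995.
df = n − 2 = 342.
t* = t_{0.025, 342} = 1.966925.
Margin = t* × SE = 1.966925 × 0.0148995 = 0.02931.
CI: 0.0794 ± 0.02931 → (0.050, 0.109).
With 95% confidence, each one-unit increase in patient age is associated with a change of between 0.050 and 0.109 days in hospital length of stay.

(0.050, 0.109)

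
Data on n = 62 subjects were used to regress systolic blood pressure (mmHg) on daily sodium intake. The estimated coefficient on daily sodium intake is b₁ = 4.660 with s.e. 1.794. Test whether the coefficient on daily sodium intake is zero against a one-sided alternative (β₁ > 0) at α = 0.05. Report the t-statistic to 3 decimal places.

H₀: β₁ = 0 vs H₁: β₁ > 0.
t = (b₁ − β₁⁰)/SE = 4.660 / 1.794 = 2.598.
df = n − 2 = 62 − 2 = 60.
One-sided p ≈ 0.0059, which is < 0.05, so reject H₀.
There is evidence that the true slope on daily sodium intake is positive.

t = 2.598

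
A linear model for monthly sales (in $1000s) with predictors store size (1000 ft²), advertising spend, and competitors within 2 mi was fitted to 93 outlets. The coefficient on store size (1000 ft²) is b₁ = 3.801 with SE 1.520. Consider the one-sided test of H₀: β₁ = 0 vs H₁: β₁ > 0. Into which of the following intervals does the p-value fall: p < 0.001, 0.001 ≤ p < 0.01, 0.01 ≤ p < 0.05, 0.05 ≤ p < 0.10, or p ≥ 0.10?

0.001 ≤ p < 0.01

t = 3.801 / 1.520 = 2.501.
df = n − k − 1 = 93 − 3 − 1 = 89.
One-sided p = P(T_{89} > t) ≈ 0.0071.
So 0.001 ≤ p < 0.01.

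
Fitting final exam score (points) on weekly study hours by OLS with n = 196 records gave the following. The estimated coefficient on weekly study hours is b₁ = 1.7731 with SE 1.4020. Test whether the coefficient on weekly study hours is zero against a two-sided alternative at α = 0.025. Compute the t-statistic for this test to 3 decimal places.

t = 1.265

H₀: β₁ = 0 vs H₁: β₁ ≠ 0.
t = (b₁ − β₁⁰)/SE = 1.7731 / 1.4020 = 1.265.
df = n − 2 = 196 − 2 = 194.
Two-sided p ≈ 0.2075, which is ≥ 0.025, so fail to reject H₀.
The data do not give significant evidence of an association between weekly study hours and final exam score.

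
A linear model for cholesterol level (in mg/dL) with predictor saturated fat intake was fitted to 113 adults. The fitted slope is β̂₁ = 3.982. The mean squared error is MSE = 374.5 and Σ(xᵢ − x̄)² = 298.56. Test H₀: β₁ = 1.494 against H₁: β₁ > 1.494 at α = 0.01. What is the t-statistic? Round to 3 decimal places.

t = 2.221

SE(β̂₁) = √(MSE/Sₓₓ) = √(374.5/298.56) = 1.11998.
t = (3.982 − 1.494) / 1.11998 = 2.221.
df = n − 2 = 111.
One-sided p ≈ 0.0142, which is ≥ 0.01, so fail to reject H₀.
The data do not give significant evidence that the true slope on saturated fat intake exceeds 1.494 mg/dL per unit.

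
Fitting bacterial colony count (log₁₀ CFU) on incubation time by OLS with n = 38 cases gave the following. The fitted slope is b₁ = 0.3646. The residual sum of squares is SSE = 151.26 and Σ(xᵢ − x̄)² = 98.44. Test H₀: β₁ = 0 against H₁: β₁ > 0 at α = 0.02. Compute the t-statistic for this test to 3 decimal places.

t = 1.765

MSE = SSE/(n − 2) = 151.26/36 = 4.20167.
SE(b₁) = √(MSE/Sₓₓ) = √(4.20167/98.44) = 0.206597.
t = 0.3646 / 0.206597 = 1.765.
df = n − 2 = 36.
One-sided p ≈ 0.0430, which is ≥ 0.02, so fail to reject H₀.
The data do not give significant evidence that the true slope on incubation time is positive.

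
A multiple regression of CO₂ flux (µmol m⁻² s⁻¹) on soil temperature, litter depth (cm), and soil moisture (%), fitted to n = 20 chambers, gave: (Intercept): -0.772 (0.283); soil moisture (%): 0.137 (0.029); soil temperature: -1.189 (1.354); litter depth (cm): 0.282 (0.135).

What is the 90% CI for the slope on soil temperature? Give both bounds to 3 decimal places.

Read off: b = -1.189, SE = 1.354 for soil temperature.
df = n − k − 1 = 20 − 3 − 1 = 16.
t* = t_{0.05, 16} = 1.745884.
Margin = t* × SE = 1.745884 × 1.354 = 2.36393.
CI: -1.189 ± 2.36393 → (-3.553, 1.175).

(-3.553, 1.175)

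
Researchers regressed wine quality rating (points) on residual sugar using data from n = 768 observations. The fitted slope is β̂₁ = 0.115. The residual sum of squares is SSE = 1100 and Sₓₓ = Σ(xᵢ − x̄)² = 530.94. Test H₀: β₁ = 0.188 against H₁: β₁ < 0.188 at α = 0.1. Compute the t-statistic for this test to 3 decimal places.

t = -1.404

MSE = SSE/(n − 2) = 1100/766 = 1.43603.
SE(β̂₁) = √(MSE/Sₓₓ) = √(1.43603/530.94) = 0.0520067.
t = (0.115 − 0.188) / 0.0520067 = -1.404.
df = n − 2 = 766.
One-sided p ≈ 0.0804, which is < 0.1, so reject H₀.
There is evidence that the true slope on residual sugar is below 0.188 points per unit.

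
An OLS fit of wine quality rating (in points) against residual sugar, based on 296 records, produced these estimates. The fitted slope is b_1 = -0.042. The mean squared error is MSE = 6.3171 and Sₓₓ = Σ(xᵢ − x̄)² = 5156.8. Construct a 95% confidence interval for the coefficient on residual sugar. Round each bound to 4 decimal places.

(-0.1109, 0.0269)

SE(b_1) = √(MSE/Sₓₓ) = √(6.3171/5156.8) = 0.0350001.
df = n − 2 = 294.
t* = t_{0.025, 294} = 1.968066.
Margin = t* × SE = 1.968066 × 0.0350001 = 0.068882.
CI: -0.042 ± 0.068882 → (-0.1109, 0.0269).
With 95% confidence, each one-unit increase in residual sugar is associated with a change of between -0.1109 and 0.0269 points in wine quality rating.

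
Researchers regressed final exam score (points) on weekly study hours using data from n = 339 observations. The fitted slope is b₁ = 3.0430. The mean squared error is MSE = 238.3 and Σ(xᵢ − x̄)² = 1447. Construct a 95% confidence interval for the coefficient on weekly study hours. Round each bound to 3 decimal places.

(2.245, 3.841)

SE(b₁) = √(MSE/Sₓₓ) = √(238.3/1447) = 0.405815.
df = n − 2 = 337.
t* = t_{0.025, 337} = 1.967028.
Margin = t* × SE = 1.967028 × 0.405815 = 0.79825.
CI: 3.0430 ± 0.79825 → (2.245, 3.841).
With 95% confidence, each one-unit increase in weekly study hours is associated with a change of between 2.245 and 3.841 points in final exam score.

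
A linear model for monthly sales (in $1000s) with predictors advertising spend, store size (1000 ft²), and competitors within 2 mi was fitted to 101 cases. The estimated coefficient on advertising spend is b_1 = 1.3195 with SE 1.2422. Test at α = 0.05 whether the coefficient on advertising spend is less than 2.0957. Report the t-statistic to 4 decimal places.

H₀: β₁ = 2.0957 vs H₁: β₁ < 2.0957.
t = (b_1 − β₁⁰)/SE = (1.3195 − 2.0957) / 1.2422 = -0.6249.
df = n − k − 1 = 101 − 3 − 1 = 97.
One-sided p ≈ 0.2668, which is ≥ 0.05, so fail to reject H₀.
The data do not give significant evidence that the true slope on advertising spend is below 2.0957 $1000s per unit, holding the other predictors fixed.

t = -0.6249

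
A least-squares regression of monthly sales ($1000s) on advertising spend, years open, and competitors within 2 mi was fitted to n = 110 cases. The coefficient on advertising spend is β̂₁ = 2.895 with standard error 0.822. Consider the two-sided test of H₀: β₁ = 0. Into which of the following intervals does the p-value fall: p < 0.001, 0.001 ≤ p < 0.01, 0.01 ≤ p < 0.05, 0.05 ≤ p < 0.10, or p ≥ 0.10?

t = 2.895 / 0.822 = 3.522.
df = n − k − 1 = 110 − 3 − 1 = 106.
Two-sided p = 2·P(T_{106} > |t|) ≈ 0.0006.
So p < 0.001.

p < 0.001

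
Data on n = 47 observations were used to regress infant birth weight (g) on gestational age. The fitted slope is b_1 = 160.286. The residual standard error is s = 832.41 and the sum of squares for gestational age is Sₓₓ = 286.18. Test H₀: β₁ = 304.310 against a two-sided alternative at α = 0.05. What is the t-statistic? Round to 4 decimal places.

t = -2.9270

SE(b_1) = s/√Sₓₓ = 832.41/√286.18 = 49.206.
t = (160.286 − 304.310) / 49.206 = -2.9270.
df = n − 2 = 45.
Two-sided p ≈ 0.0054, which is < 0.05, so reject H₀.
There is evidence that the true slope on gestational age differs from 304.310 g per unit.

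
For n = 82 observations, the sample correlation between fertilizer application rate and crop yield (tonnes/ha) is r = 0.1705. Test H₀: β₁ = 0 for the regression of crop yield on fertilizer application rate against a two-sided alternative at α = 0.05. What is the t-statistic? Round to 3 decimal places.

t = 1.548

t = r·√(n − 2)/√(1 − r²) = 0.1705·√80/√0.97093 = 1.548.
df = n − 2 = 80.
Two-sided p ≈ 0.1257, which is ≥ 0.05, so fail to reject H₀.
The data do not give significant evidence of a linear association between fertilizer application rate and crop yield.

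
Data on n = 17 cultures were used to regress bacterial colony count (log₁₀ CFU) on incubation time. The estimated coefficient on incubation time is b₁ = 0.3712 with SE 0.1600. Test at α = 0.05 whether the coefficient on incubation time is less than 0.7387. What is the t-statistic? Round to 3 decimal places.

t = -2.297

H₀: β₁ = 0.7387 vs H₁: β₁ < 0.7387.
t = (b₁ − β₁⁰)/SE = (0.3712 − 0.7387) / 0.1600 = -2.297.
df = n − 2 = 17 − 2 = 15.
One-sided p ≈ 0.0182, which is < 0.05, so reject H₀.
There is evidence that the true slope on incubation time is below 0.7387 log₁₀ CFU per unit.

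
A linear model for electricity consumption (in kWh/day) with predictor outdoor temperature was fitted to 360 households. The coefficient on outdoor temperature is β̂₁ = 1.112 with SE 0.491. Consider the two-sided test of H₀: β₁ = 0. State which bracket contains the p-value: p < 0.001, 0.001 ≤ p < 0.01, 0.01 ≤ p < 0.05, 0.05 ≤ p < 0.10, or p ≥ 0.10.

t = 1.112 / 0.491 = 2.265.
df = n − 2 = 360 − 2 = 358.
Two-sided p = 2·P(T_{358} > |t|) ≈ 0.0241.
So 0.01 ≤ p < 0.05.

0.01 ≤ p < 0.05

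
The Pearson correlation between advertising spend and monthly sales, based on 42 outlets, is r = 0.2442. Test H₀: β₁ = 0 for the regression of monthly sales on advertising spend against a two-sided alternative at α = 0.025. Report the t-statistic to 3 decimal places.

t = 1.593

t = r·√(n − 2)/√(1 − r²) = 0.2442·√40/√0.940366 = 1.593.
df = n − 2 = 40.
Two-sided p ≈ 0.1191, which is ≥ 0.025, so fail to reject H₀.
The data do not give significant evidence of a linear association between advertising spend and monthly sales.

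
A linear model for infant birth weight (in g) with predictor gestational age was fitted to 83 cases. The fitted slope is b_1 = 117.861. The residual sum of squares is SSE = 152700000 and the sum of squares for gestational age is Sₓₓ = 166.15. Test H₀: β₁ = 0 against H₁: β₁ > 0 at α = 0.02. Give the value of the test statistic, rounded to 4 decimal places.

t = 1.1065

MSE = SSE/(n − 2) = 152700000/81 = 1.88519e+06.
SE(b_1) = √(MSE/Sₓₓ) = √(1.88519e+06/166.15) = 106.519.
t = 117.861 / 106.519 = 1.1065.
df = n − 2 = 81.
One-sided p ≈ 0.1359, which is ≥ 0.02, so fail to reject H₀.
The data do not give significant evidence that the true slope on gestational age is positive.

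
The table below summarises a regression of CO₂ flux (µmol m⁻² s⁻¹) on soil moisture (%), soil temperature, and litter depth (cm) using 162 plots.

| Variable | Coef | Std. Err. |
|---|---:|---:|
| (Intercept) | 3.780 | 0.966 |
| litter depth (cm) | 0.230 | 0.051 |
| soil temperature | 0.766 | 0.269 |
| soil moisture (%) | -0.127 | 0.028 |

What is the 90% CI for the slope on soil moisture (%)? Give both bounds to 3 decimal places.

Read off: b = -0.127, SE = 0.028 for soil moisture (%).
df = n − k − 1 = 162 − 3 − 1 = 158.
t* = t_{0.05, 158} = 1.654555.
Margin = t* × SE = 1.654555 × 0.028 = 0.04633.
CI: -0.127 ± 0.04633 → (-0.173, -0.081).

(-0.173, -0.081)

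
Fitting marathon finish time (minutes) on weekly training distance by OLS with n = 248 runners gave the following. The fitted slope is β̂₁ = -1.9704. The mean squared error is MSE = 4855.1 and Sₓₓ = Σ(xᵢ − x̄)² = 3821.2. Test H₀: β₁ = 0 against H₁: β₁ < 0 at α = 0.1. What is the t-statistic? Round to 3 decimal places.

SE(β̂₁) = √(MSE/Sₓₓ) = √(4855.1/3821.2) = 1.1272.
t = -1.9704 / 1.1272 = -1.748.
df = n − 2 = 246.
One-sided p ≈ 0.0409, which is < 0.1, so reject H₀.
There is evidence that the true slope on weekly training distance is negative.

t = -1.748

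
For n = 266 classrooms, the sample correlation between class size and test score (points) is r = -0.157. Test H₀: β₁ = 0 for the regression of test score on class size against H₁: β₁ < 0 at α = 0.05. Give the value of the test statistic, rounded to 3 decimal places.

t = -2.583

t = r·√(n − 2)/√(1 − r²) = -0.157·√264/√0.975351 = -2.583.
df = n − 2 = 264.
One-sided p ≈ 0.0052, which is < 0.05, so reject H₀.
There is evidence of a linear association between class size and test score.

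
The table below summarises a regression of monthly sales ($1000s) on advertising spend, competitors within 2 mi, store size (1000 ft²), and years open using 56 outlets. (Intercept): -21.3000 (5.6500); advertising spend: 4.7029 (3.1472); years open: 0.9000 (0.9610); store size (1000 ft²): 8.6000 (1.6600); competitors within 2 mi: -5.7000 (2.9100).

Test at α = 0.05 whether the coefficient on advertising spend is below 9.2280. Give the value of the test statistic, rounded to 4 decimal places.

Read off: b = 4.7029, SE = 3.1472 for advertising spend.
H₀: β₁ = 9.2280 vs H₁: β₁ < 9.2280.
t = (4.7029 − 9.2280) / 3.1472 = -1.4378.
df = n − k − 1 = 56 − 4 − 1 = 51.
One-sided p ≈ 0.0783, which is ≥ 0.05, so fail to reject H₀.
The data do not give significant evidence that the true slope on advertising spend is below 9.2280 $1000s per unit, holding the other predictors fixed.

t = -1.4378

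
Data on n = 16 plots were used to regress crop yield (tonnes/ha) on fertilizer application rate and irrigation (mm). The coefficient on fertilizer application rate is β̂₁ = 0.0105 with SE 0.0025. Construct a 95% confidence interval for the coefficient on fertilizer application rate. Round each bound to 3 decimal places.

(0.005, 0.016)

df = n − k − 1 = 16 − 2 − 1 = 13.
t* = t_{0.025, 13} = 2.160369.
Margin = t* × SE = 2.160369 × 0.0025 = 0.00540.
CI: 0.0105 ± 0.00540 → (0.005, 0.016).
With 95% confidence, each one-unit increase in fertilizer application rate is associated with a change of between 0.005 and 0.016 tonnes/ha in crop yield, holding the other predictors fixed.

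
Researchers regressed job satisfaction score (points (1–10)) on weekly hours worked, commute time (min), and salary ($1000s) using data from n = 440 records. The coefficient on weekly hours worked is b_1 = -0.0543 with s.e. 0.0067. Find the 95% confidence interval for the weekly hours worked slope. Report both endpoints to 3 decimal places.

(-0.067, -0.041)

df = n − k − 1 = 440 − 3 − 1 = 436.
t* = t_{0.025, 436} = 1.96542.
Margin = t* × SE = 1.96542 × 0.0067 = 0.01317.
CI: -0.0543 ± 0.01317 → (-0.067, -0.041).
With 95% confidence, each one-unit increase in weekly hours worked is associated with a change of between -0.067 and -0.041 points (1–10) in job satisfaction score, holding the other predictors fixed.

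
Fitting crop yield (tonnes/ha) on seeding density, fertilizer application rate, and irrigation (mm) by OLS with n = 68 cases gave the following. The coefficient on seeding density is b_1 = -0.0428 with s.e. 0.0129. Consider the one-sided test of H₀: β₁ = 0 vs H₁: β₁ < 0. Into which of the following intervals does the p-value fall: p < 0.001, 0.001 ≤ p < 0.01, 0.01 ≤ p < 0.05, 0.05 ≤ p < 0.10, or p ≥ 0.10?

p < 0.001

t = -0.0428 / 0.0129 = -3.318.
df = n − k − 1 = 68 − 3 − 1 = 64.
One-sided p = P(T_{64} < t) ≈ 0.0007.
So p < 0.001.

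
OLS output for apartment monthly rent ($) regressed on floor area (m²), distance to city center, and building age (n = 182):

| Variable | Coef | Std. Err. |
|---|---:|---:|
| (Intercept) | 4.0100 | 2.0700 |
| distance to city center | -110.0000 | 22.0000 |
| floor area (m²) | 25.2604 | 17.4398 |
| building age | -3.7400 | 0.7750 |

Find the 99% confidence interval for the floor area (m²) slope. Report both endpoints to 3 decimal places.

(-20.148, 70.669)

Read off: b = 25.2604, SE = 17.4398 for floor area (m²).
df = n − k − 1 = 182 − 3 − 1 = 178.
t* = t_{0.005, 178} = 2.603731.
Margin = t* × SE = 2.603731 × 17.4398 = 45.40855.
CI: 25.2604 ± 45.40855 → (-20.148, 70.669).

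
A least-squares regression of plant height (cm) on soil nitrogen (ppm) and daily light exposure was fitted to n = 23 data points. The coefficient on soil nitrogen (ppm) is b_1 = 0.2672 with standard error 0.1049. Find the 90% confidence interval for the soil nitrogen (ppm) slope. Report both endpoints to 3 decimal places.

df = n − k − 1 = 23 − 2 − 1 = 20.
t* = t_{0.05, 20} = 1.724718.
Margin = t* × SE = 1.724718 × 0.1049 = 0.18092.
CI: 0.2672 ± 0.18092 → (0.086, 0.448).
With 90% confidence, each one-unit increase in soil nitrogen (ppm) is associated with a change of between 0.086 and 0.448 cm in plant height, holding the other predictors fixed.

(0.086, 0.448)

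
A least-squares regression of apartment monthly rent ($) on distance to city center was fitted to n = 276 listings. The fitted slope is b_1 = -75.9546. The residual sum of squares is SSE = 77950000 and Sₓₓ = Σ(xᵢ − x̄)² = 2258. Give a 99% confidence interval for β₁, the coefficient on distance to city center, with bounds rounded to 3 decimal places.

MSE = SSE/(n − 2) = 77950000/274 = 284489.
SE(b_1) = √(MSE/Sₓₓ) = √(284489/2258) = 11.2246.
df = n − 2 = 274.
t* = t_{0.005, 274} = 2.593891.
Margin = t* × SE = 2.593891 × 11.2246 = 29.11539.
CI: -75.9546 ± 29.11539 → (-105.070, -46.839).
With 99% confidence, each one-unit increase in distance to city center is associated with a change of between -105.070 and -46.839 $ in apartment monthly rent.

(-105.070, -46.839)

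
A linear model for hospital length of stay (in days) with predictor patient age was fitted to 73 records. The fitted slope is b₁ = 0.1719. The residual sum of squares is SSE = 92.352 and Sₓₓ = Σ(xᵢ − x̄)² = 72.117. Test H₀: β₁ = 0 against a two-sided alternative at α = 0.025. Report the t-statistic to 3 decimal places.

t = 1.280

MSE = SSE/(n − 2) = 92.352/71 = 1.30073.
SE(b₁) = √(MSE/Sₓₓ) = √(1.30073/72.117) = 0.1343.
t = 0.1719 / 0.1343 = 1.280.
df = n − 2 = 71.
Two-sided p ≈ 0.2047, which is ≥ 0.025, so fail to reject H₀.
The data do not give significant evidence of an association between patient age and hospital length of stay.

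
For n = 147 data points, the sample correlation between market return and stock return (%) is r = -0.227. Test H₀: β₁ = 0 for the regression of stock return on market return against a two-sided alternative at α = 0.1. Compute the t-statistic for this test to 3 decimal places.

t = r·√(n − 2)/√(1 − r²) = -0.227·√145/√0.948471 = -2.807.
df = n − 2 = 145.
Two-sided p ≈ 0.0057, which is < 0.1, so reject H₀.
There is evidence of a linear association between market return and stock return.

t = -2.807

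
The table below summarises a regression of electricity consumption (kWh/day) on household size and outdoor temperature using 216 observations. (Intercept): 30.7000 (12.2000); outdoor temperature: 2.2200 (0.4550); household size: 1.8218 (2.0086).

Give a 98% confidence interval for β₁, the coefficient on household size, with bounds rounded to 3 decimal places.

Read off: b = 1.8218, SE = 2.0086 for household size.
df = n − k − 1 = 216 − 2 − 1 = 213.
t* = t_{0.01, 213} = 2.343982.
Margin = t* × SE = 2.343982 × 2.0086 = 4.70812.
CI: 1.8218 ± 4.70812 → (-2.886, 6.530).

(-2.886, 6.530)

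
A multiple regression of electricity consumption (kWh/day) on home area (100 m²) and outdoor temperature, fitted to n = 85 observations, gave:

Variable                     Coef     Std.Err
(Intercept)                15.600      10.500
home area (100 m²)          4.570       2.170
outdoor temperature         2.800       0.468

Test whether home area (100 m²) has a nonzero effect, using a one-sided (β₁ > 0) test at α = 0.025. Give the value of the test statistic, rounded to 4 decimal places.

Read off: b = 4.570, SE = 2.170 for home area (100 m²).
H₀: β₁ = 0 vs H₁: β₁ > 0.
t = 4.570 / 2.170 = 2.1060.
df = n − k − 1 = 85 − 2 − 1 = 82.
One-sided p ≈ 0.0191, which is < 0.025, so reject H₀.
There is evidence that the true slope on home area (100 m²) is positive, holding the other predictors fixed.

t = 2.1060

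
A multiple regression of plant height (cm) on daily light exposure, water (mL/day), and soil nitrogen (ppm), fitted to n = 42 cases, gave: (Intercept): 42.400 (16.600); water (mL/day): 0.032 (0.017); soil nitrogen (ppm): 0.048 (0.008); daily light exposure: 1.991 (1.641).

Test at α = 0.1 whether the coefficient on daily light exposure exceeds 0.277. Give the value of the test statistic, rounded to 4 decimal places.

Read off: b = 1.991, SE = 1.641 for daily light exposure.
H₀: β₁ = 0.277 vs H₁: β₁ > 0.277.
t = (1.991 − 0.277) / 1.641 = 1.0445.
df = n − k − 1 = 42 − 3 − 1 = 38.
One-sided p ≈ 0.1514, which is ≥ 0.1, so fail to reject H₀.
The data do not give significant evidence that the true slope on daily light exposure exceeds 0.277 cm per unit, holding the other predictors fixed.

t = 1.0445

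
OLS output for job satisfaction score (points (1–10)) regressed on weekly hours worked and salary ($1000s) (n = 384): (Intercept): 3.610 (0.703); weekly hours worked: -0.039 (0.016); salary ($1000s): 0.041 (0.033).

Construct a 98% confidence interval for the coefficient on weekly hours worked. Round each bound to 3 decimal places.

Read off: b = -0.039, SE = 0.016 for weekly hours worked.
df = n − k − 1 = 384 − 2 − 1 = 381.
t* = t_{0.01, 381} = 2.336175.
Margin = t* × SE = 2.336175 × 0.016 = 0.03738.
CI: -0.039 ± 0.03738 → (-0.076, -0.002).

(-0.076, -0.002)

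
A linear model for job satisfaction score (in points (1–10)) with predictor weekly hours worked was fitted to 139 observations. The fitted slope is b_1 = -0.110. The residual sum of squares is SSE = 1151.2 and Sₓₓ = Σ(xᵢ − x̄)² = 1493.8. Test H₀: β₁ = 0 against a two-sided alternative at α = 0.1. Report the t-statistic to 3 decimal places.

t = -1.467

MSE = SSE/(n − 2) = 1151.2/137 = 8.40292.
SE(b_1) = √(MSE/Sₓₓ) = √(8.40292/1493.8) = 0.0750013.
t = -0.110 / 0.0750013 = -1.467.
df = n − 2 = 137.
Two-sided p ≈ 0.1448, which is ≥ 0.1, so fail to reject H₀.
The data do not give significant evidence of an association between weekly hours worked and job satisfaction score.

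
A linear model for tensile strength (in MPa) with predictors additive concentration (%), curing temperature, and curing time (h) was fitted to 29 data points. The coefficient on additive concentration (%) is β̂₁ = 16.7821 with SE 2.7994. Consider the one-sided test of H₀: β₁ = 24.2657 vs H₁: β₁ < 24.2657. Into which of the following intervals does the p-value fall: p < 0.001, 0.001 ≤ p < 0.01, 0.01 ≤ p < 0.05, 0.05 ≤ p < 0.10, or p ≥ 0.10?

0.001 ≤ p < 0.01

t = (16.7821 − 24.2657) / 2.7994 = -2.673.
df = n − k − 1 = 29 − 3 − 1 = 25.
One-sided p = P(T_{25} < t) ≈ 0.0065.
So 0.001 ≤ p < 0.01.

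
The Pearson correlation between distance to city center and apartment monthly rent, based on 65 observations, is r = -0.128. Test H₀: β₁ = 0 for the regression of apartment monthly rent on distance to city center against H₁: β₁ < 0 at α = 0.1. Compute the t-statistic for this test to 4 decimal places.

t = r·√(n − 2)/√(1 − r²) = -0.128·√63/√0.983616 = -1.0244.
df = n − 2 = 63.
One-sided p ≈ 0.1548, which is ≥ 0.1, so fail to reject H₀.
The data do not give significant evidence of a linear association between distance to city center and apartment monthly rent.

t = -1.0244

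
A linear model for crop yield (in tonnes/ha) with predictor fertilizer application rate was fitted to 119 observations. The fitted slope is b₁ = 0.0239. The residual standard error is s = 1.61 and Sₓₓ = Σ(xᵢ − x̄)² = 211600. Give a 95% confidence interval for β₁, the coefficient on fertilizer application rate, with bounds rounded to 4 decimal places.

(0.0170, 0.0308)

SE(b₁) = s/√Sₓₓ = 1.61/√211600 = 0.0035.
df = n − 2 = 117.
t* = t_{0.025, 117} = 1.980448.
Margin = t* × SE = 1.980448 × 0.0035 = 0.006932.
CI: 0.0239 ± 0.006932 → (0.0170, 0.0308).
With 95% confidence, each one-unit increase in fertilizer application rate is associated with a change of between 0.0170 and 0.0308 tonnes/ha in crop yield.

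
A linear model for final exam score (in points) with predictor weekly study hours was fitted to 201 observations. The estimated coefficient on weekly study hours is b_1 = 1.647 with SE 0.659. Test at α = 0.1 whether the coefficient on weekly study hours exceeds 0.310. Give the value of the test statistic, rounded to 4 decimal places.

H₀: β₁ = 0.310 vs H₁: β₁ > 0.310.
t = (b_1 − β₁⁰)/SE = (1.647 − 0.310) / 0.659 = 2.0288.
df = n − 2 = 201 − 2 = 199.
One-sided p ≈ 0.0219, which is < 0.1, so reject H₀.
There is evidence that the true slope on weekly study hours exceeds 0.310 points per unit.

t = 2.0288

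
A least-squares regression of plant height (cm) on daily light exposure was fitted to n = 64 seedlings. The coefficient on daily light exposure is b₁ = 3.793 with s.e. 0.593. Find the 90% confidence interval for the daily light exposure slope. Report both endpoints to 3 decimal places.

df = n − 2 = 64 − 2 = 62.
t* = t_{0.05, 62} = 1.669804.
Margin = t* × SE = 1.669804 × 0.593 = 0.99019.
CI: 3.793 ± 0.99019 → (2.803, 4.783).
With 90% confidence, each one-unit increase in daily light exposure is associated with a change of between 2.803 and 4.783 cm in plant height.

(2.803, 4.783)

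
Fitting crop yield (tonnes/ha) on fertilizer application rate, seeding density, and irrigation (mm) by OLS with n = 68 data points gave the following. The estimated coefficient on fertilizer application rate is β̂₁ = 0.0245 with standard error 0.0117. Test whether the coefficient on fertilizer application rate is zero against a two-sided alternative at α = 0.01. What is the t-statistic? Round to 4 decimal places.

H₀: β₁ = 0 vs H₁: β₁ ≠ 0.
t = (β̂₁ − β₁⁰)/SE = 0.0245 / 0.0117 = 2.0940.
df = n − k − 1 = 68 − 3 − 1 = 64.
Two-sided p ≈ 0.0402, which is ≥ 0.01, so fail to reject H₀.
The data do not give significant evidence of an association between fertilizer application rate and crop yield, after adjusting for the other predictors.

t = 2.0940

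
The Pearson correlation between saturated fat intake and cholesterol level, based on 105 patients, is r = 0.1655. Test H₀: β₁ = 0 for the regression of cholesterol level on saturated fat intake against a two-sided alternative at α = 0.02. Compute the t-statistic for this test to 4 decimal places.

t = r·√(n − 2)/√(1 − r²) = 0.1655·√103/√0.97261 = 1.7031.
df = n − 2 = 103.
Two-sided p ≈ 0.0916, which is ≥ 0.02, so fail to reject H₀.
The data do not give significant evidence of a linear association between saturated fat intake and cholesterol level.

t = 1.7031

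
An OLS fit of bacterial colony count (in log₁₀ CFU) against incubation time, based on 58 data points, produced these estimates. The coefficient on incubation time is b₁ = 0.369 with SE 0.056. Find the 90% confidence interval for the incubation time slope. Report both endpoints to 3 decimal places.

df = n − 2 = 58 − 2 = 56.
t* = t_{0.05, 56} = 1.672522.
Margin = t* × SE = 1.672522 × 0.056 = 0.09366.
CI: 0.369 ± 0.09366 → (0.275, 0.463).
With 90% confidence, each one-unit increase in incubation time is associated with a change of between 0.275 and 0.463 log₁₀ CFU in bacterial colony count.

(0.275, 0.463)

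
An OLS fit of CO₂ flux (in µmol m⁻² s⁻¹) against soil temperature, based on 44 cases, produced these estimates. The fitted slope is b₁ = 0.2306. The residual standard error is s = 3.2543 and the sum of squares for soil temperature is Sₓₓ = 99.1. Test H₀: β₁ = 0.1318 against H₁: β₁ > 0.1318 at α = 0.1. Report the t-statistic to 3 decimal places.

SE(b₁) = s/√Sₓₓ = 3.2543/√99.1 = 0.326904.
t = (0.2306 − 0.1318) / 0.326904 = 0.302.
df = n − 2 = 42.
One-sided p ≈ 0.3820, which is ≥ 0.1, so fail to reject H₀.
The data do not give significant evidence that the true slope on soil temperature exceeds 0.1318 µmol m⁻² s⁻¹ per unit.

t = 0.302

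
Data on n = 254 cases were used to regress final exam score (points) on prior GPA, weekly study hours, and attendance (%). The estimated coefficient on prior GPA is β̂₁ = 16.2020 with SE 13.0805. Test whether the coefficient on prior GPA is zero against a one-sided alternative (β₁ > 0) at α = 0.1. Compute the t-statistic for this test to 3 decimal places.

H₀: β₁ = 0 vs H₁: β₁ > 0.
t = (β̂₁ − β₁⁰)/SE = 16.2020 / 13.0805 = 1.239.
df = n − k − 1 = 254 − 3 − 1 = 250.
One-sided p ≈ 0.1083, which is ≥ 0.1, so fail to reject H₀.
The data do not give significant evidence that the true slope on prior GPA is positive, holding the other predictors fixed.

t = 1.239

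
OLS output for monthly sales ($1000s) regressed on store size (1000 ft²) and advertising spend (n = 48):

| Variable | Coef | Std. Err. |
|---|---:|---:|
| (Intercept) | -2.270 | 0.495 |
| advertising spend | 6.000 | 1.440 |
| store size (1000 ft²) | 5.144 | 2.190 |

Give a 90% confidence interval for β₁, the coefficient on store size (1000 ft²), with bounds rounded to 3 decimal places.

Read off: b = 5.144, SE = 2.190 for store size (1000 ft²).
df = n − k − 1 = 48 − 2 − 1 = 45.
t* = t_{0.05, 45} = 1.679427.
Margin = t* × SE = 1.679427 × 2.190 = 3.67795.
CI: 5.144 ± 3.67795 → (1.466, 8.822).

(1.466, 8.822)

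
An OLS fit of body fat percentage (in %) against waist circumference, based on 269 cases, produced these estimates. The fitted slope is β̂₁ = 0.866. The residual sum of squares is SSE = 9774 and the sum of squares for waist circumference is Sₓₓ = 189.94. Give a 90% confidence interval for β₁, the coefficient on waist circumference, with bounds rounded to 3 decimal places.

MSE = SSE/(n − 2) = 9774/267 = 36.6067.
SE(β̂₁) = √(MSE/Sₓₓ) = √(36.6067/189.94) = 0.439008.
df = n − 2 = 267.
t* = t_{0.05, 267} = 1.650581.
Margin = t* × SE = 1.650581 × 0.439008 = 0.72462.
CI: 0.866 ± 0.72462 → (0.141, 1.591).
With 90% confidence, each one-unit increase in waist circumference is associated with a change of between 0.141 and 1.591 % in body fat percentage.

(0.141, 1.591)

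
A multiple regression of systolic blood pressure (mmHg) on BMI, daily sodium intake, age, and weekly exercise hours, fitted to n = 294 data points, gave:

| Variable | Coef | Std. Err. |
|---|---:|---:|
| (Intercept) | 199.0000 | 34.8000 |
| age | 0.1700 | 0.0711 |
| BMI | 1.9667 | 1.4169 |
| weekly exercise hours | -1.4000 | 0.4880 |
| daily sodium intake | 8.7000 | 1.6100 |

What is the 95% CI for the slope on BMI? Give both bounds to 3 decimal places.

Read off: b = 1.9667, SE = 1.4169 for BMI.
df = n − k − 1 = 294 − 4 − 1 = 289.
t* = t_{0.025, 289} = 1.968206.
Margin = t* × SE = 1.968206 × 1.4169 = 2.78875.
CI: 1.9667 ± 2.78875 → (-0.822, 4.755).

(-0.822, 4.755)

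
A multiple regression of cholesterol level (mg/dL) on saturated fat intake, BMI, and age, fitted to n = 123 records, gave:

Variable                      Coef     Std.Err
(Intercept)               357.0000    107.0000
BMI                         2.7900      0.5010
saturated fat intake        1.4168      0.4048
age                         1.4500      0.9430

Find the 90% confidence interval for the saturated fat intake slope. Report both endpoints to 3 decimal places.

(0.746, 2.088)

Read off: b = 1.4168, SE = 0.4048 for saturated fat intake.
df = n − k − 1 = 123 − 3 − 1 = 119.
t* = t_{0.05, 119} = 1.657759.
Margin = t* × SE = 1.657759 × 0.4048 = 0.67106.
CI: 1.4168 ± 0.67106 → (0.746, 2.088).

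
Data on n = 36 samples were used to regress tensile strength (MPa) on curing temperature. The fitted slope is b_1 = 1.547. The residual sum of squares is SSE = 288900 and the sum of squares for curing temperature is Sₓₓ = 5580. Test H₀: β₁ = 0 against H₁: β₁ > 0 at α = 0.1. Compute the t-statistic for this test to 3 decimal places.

t = 1.254

MSE = SSE/(n − 2) = 288900/34 = 8497.06.
SE(b_1) = √(MSE/Sₓₓ) = √(8497.06/5580) = 1.23401.
t = 1.547 / 1.23401 = 1.254.
df = n − 2 = 34.
One-sided p ≈ 0.1093, which is ≥ 0.1, so fail to reject H₀.
The data do not give significant evidence that the true slope on curing temperature is positive.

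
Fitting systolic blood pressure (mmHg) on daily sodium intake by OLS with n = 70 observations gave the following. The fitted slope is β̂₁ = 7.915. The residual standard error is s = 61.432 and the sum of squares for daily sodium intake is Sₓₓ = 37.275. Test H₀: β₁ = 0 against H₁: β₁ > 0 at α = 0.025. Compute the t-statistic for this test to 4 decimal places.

SE(β̂₁) = s/√Sₓₓ = 61.432/√37.275 = 10.062.
t = 7.915 / 10.062 = 0.7866.
df = n − 2 = 68.
One-sided p ≈ 0.2171, which is ≥ 0.025, so fail to reject H₀.
The data do not give significant evidence that the true slope on daily sodium intake is positive.

t = 0.7866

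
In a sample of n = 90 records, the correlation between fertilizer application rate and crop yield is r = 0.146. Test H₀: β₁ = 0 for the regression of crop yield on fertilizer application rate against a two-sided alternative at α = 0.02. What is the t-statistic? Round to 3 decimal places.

t = 1.384

t = r·√(n − 2)/√(1 − r²) = 0.146·√88/√0.978684 = 1.384.
df = n − 2 = 88.
Two-sided p ≈ 0.1697, which is ≥ 0.02, so fail to reject H₀.
The data do not give significant evidence of a linear association between fertilizer application rate and crop yield.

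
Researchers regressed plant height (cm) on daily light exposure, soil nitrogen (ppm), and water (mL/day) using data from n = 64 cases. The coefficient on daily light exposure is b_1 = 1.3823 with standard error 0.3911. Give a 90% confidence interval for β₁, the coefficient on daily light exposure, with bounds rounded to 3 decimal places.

df = n − k − 1 = 64 − 3 − 1 = 60.
t* = t_{0.05, 60} = 1.670649.
Margin = t* × SE = 1.670649 × 0.3911 = 0.65339.
CI: 1.3823 ± 0.65339 → (0.729, 2.036).
With 90% confidence, each one-unit increase in daily light exposure is associated with a change of between 0.729 and 2.036 cm in plant height, holding the other predictors fixed.

(0.729, 2.036)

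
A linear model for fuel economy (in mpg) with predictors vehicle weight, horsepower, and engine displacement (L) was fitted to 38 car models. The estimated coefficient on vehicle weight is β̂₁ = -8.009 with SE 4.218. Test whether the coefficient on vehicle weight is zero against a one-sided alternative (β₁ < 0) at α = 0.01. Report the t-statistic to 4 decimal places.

H₀: β₁ = 0 vs H₁: β₁ < 0.
t = (β̂₁ − β₁⁰)/SE = -8.009 / 4.218 = -1.8988.
df = n − k − 1 = 38 − 3 − 1 = 34.
One-sided p ≈ 0.0331, which is ≥ 0.01, so fail to reject H₀.
The data do not give significant evidence that the true slope on vehicle weight is negative, holding the other predictors fixed.

t = -1.8988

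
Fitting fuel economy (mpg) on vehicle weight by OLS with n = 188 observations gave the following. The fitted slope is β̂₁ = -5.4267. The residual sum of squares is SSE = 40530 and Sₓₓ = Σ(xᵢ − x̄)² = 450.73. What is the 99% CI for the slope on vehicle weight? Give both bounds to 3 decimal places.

(-7.236, -3.617)

MSE = SSE/(n − 2) = 40530/186 = 217.903.
SE(β̂₁) = √(MSE/Sₓₓ) = √(217.903/450.73) = 0.695302.
df = n − 2 = 186.
t* = t_{0.005, 186} = 2.60252.
Margin = t* × SE = 2.60252 × 0.695302 = 1.80954.
CI: -5.4267 ± 1.80954 → (-7.236, -3.617).
With 99% confidence, each one-unit increase in vehicle weight is associated with a change of between -7.236 and -3.617 mpg in fuel economy.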